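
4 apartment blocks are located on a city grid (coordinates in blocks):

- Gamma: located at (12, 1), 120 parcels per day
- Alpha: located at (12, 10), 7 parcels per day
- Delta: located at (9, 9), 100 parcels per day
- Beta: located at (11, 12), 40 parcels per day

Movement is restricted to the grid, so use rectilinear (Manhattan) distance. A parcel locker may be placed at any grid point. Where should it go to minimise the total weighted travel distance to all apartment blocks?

(11, 9)

Manhattan distance separates: Σwᵢ(|x−xᵢ|+|y−yᵢ|) = Σwᵢ|x−xᵢ| + Σwᵢ|y−yᵢ|, so x and y are optimised independently as 1-D weighted medians.
Total weight W = 267; half = 133.5.
x-coordinate, sorted with cumulative weight:
  x=9 (Delta, w=100) cum 100
  x=11 (Beta, w=40) cum 140  ← median
  x=12 (Gamma, w=120) cum 260
  x=12 (Alpha, w=7) cum 267
⇒ x* = 11
y-coordinate, sorted with cumulative weight:
  y=1 (Gamma, w=120) cum 120
  y=9 (Delta, w=100) cum 220  ← median
  y=10 (Alpha, w=7) cum 227
  y=12 (Beta, w=40) cum 267
⇒ y* = 9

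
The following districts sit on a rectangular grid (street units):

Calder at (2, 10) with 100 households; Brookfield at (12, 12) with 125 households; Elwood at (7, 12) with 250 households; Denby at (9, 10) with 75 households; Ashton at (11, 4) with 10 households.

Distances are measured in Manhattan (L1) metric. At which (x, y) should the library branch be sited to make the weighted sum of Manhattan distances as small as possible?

(7, 12)

Manhattan distance separates: Σwᵢ(|x−xᵢ|+|y−yᵢ|) = Σwᵢ|x−xᵢ| + Σwᵢ|y−yᵢ|, so x and y are optimised independently as 1-D weighted medians.
Total weight W = 560; half = 280.
x-coordinate, sorted with cumulative weight:
  x=2 (Calder, w=100) cum 100
  x=7 (Elwood, w=250) cum 350  ← median
  x=9 (Denby, w=75) cum 425
  x=11 (Ashton, w=10) cum 435
  x=12 (Brookfield, w=125) cum 560
⇒ x* = 7
y-coordinate, sorted with cumulative weight:
  y=4 (Ashton, w=10) cum 10
  y=10 (Calder, w=100) cum 110
  y=10 (Denby, w=75) cum 185
  y=12 (Brookfield, w=125) cum 310  ← median
  y=12 (Elwood, w=250) cum 560
⇒ y* = 12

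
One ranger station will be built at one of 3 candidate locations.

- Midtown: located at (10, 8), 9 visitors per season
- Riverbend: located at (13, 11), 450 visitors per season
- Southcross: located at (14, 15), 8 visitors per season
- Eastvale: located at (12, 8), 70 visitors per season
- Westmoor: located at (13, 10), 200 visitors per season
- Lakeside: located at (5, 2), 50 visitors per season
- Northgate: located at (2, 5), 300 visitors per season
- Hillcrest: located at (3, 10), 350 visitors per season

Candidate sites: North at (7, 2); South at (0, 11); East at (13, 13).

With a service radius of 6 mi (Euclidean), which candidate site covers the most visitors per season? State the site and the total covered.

Coverage radius r = 6 mi; a point is covered iff (Δx)²+(Δy)² ≤ 6² = 36.
  North (7, 2): covers {Lakeside, Northgate} → 350
  South (0, 11): covers {Hillcrest} → 350
  East (13, 13): covers {Midtown, Riverbend, Southcross, Eastvale, Westmoor} → 737
Maximum coverage at East: 737 visitors per season.

East, covering 737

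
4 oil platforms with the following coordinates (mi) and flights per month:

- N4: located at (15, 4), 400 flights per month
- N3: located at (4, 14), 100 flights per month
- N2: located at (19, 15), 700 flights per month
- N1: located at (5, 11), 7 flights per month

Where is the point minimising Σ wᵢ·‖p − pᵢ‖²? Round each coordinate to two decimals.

The minimiser of Σwᵢ‖p−pᵢ‖² is the weighted centroid p* = (Σwᵢpᵢ)/(Σwᵢ).
Σwᵢ = 1207.
Σwᵢxᵢ = 400·15 + 100·4 + 700·19 + 7·5 = 19735.
Σwᵢyᵢ = 400·4 + 100·14 + 700·15 + 7·11 = 13577.
x* = 19735/1207 = 16.35, y* = 13577/1207 = 11.25.

(16.35, 11.25)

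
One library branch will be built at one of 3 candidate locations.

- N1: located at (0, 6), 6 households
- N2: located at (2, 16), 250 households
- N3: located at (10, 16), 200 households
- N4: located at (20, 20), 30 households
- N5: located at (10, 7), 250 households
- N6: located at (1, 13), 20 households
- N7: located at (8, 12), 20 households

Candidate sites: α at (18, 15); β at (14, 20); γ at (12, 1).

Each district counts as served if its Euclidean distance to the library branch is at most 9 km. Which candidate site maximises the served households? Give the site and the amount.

γ, covering 250

Coverage radius r = 9 km; a point is covered iff (Δx)²+(Δy)² ≤ 9² = 81.
  α (18, 15): covers {N3, N4} → 230
  β (14, 20): covers {N3, N4} → 230
  γ (12, 1): covers {N5} → 250
Maximum coverage at γ: 250 households.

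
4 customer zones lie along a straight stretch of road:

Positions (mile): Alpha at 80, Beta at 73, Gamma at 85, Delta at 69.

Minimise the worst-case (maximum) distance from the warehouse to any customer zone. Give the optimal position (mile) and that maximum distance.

The 1-center on a line is the midpoint of the two extreme points: leftmost at 69, rightmost at 85.
Optimal location = (69 + 85)/2 = 77; maximum distance = (85 − 69)/2 = 8.

location 77, max distance 8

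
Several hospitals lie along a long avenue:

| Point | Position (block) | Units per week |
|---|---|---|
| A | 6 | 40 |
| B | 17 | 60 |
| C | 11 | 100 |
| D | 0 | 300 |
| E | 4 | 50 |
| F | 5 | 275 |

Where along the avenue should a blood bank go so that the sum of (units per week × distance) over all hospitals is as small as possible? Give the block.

For a sum of weighted absolute distances on a line, the optimum is the weighted median (not the mean). Total weight W = 825; half-weight = 412.5.
Sort by position and accumulate weight:
  block 0 (D, w=300) → cum 300
  block 4 (E, w=50) → cum 350
  block 5 (F, w=275) → cum 625  ≥ 412.5 → median here
  block 6 (A, w=40) → cum 665
  block 11 (C, w=100) → cum 765
  block 17 (B, w=60) → cum 825
Optimal location: block 5.

x = 5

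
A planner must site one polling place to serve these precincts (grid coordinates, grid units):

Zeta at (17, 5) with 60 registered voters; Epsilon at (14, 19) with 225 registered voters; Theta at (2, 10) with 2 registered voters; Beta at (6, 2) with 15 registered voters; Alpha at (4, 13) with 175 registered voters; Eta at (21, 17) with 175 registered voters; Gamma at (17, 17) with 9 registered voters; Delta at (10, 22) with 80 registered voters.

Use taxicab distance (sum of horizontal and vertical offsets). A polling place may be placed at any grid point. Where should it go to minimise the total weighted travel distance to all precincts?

Manhattan distance separates: Σwᵢ(|x−xᵢ|+|y−yᵢ|) = Σwᵢ|x−xᵢ| + Σwᵢ|y−yᵢ|, so x and y are optimised independently as 1-D weighted medians.
Total weight W = 741; half = 370.5.
x-coordinate, sorted with cumulative weight:
  x=2 (Theta, w=2) cum 2
  x=4 (Alpha, w=175) cum 177
  x=6 (Beta, w=15) cum 192
  x=10 (Delta, w=80) cum 272
  x=14 (Epsilon, w=225) cum 497  ← median
  x=17 (Zeta, w=60) cum 557
  x=17 (Gamma, w=9) cum 566
  x=21 (Eta, w=175) cum 741
⇒ x* = 14
y-coordinate, sorted with cumulative weight:
  y=2 (Beta, w=15) cum 15
  y=5 (Zeta, w=60) cum 75
  y=10 (Theta, w=2) cum 77
  y=13 (Alpha, w=175) cum 252
  y=17 (Eta, w=175) cum 427  ← median
  y=17 (Gamma, w=9) cum 436
  y=19 (Epsilon, w=225) cum 661
  y=22 (Delta, w=80) cum 741
⇒ y* = 17

(14, 17)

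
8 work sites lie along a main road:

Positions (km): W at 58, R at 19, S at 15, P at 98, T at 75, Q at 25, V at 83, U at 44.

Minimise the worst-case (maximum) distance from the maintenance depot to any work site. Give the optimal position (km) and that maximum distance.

location 56.5, max distance 41.5

The 1-center on a line is the midpoint of the two extreme points: leftmost at 15, rightmost at 98.
Optimal location = (15 + 98)/2 = 56.5; maximum distance = (98 − 15)/2 = 41.5.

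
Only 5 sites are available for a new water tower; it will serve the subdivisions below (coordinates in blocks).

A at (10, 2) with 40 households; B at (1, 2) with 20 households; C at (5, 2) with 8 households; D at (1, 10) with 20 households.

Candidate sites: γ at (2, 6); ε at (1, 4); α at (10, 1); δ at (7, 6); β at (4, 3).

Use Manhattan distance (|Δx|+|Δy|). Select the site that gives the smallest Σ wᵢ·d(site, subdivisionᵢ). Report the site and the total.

β, total 576 blocks

Total weighted distance at each candidate:
  γ (2, 6): total = 736
  ε (1, 4): total = 648
  α (10, 1): total = 648
  δ (7, 6): total = 728
  β (4, 3): total = 576
Minimum is at β with total 576 blocks.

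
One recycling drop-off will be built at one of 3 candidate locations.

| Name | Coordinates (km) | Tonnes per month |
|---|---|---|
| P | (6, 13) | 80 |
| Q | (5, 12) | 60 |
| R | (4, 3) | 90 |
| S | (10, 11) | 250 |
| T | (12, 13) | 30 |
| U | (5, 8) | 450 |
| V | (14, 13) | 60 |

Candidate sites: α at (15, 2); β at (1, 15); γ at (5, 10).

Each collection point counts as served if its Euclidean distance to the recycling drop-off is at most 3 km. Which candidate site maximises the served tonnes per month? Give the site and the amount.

γ, covering 510

Coverage radius r = 3 km; a point is covered iff (Δx)²+(Δy)² ≤ 3² = 9.
  α (15, 2): covers {none} → 0
  β (1, 15): covers {none} → 0
  γ (5, 10): covers {Q, U} → 510
Maximum coverage at γ: 510 tonnes per month.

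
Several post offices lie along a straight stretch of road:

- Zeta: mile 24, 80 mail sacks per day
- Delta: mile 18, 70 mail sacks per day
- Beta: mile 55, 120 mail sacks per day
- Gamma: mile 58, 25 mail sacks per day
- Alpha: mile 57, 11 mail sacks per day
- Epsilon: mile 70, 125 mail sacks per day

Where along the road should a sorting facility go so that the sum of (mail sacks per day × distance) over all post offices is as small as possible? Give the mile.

x = 55

For a sum of weighted absolute distances on a line, the optimum is the weighted median (not the mean). Total weight W = 431; half-weight = 215.5.
Sort by position and accumulate weight:
  mile 18 (Delta, w=70) → cum 70
  mile 24 (Zeta, w=80) → cum 150
  mile 55 (Beta, w=120) → cum 270  ≥ 215.5 → median here
  mile 57 (Alpha, w=11) → cum 281
  mile 58 (Gamma, w=25) → cum 306
  mile 70 (Epsilon, w=125) → cum 431
Optimal location: mile 55.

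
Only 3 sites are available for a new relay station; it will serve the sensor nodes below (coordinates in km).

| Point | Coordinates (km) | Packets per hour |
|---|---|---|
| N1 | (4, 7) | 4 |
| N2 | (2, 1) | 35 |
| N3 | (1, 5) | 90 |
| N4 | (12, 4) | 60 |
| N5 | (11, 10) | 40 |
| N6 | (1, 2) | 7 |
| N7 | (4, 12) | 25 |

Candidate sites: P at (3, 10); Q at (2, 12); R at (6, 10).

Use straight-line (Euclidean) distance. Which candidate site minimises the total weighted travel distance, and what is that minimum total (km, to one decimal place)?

Total weighted distance at each candidate:
  P (3, 10): total = 1896.9
  Q (2, 12): total = 2300.4
  R (6, 10): total = 1841.4
Minimum is at R with total 1841.4 km.

R, total 1841.4 km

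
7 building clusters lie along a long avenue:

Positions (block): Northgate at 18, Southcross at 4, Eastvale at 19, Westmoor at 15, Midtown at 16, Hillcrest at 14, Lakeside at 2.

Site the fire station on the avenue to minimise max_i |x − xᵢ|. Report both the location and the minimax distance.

location 10.5, max distance 8.5

The 1-center on a line is the midpoint of the two extreme points: leftmost at 2, rightmost at 19.
Optimal location = (2 + 19)/2 = 10.5; maximum distance = (19 − 2)/2 = 8.5.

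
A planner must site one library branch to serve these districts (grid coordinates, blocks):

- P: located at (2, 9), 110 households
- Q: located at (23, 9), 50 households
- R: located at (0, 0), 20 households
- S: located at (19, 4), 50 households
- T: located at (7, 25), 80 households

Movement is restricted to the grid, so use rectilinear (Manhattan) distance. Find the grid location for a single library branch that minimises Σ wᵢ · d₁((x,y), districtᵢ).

Manhattan distance separates: Σwᵢ(|x−xᵢ|+|y−yᵢ|) = Σwᵢ|x−xᵢ| + Σwᵢ|y−yᵢ|, so x and y are optimised independently as 1-D weighted medians.
Total weight W = 310; half = 155.
x-coordinate, sorted with cumulative weight:
  x=0 (R, w=20) cum 20
  x=2 (P, w=110) cum 130
  x=7 (T, w=80) cum 210  ← median
  x=19 (S, w=50) cum 260
  x=23 (Q, w=50) cum 310
⇒ x* = 7
y-coordinate, sorted with cumulative weight:
  y=0 (R, w=20) cum 20
  y=4 (S, w=50) cum 70
  y=9 (P, w=110) cum 180  ← median
  y=9 (Q, w=50) cum 230
  y=25 (T, w=80) cum 310
⇒ y* = 9

(7, 9)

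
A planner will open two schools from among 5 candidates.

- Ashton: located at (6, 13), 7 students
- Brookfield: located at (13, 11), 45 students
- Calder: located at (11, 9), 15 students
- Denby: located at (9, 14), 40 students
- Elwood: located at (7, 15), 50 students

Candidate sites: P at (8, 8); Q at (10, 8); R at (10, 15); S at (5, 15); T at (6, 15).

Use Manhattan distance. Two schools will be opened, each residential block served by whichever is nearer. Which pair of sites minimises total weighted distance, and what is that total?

{Q, T}, total 524

Evaluate every pair (each demand assigned to the nearer of the two):
  {Q, T}: total = 524
  {R, T}: total = 564
  {Q, R}: total = 572
  {Q, S}: total = 621
  {R, S}: total = 621
  {P, T}: total = 644
  {P, R}: total = 647
  {P, S}: total = 741
  {S, T}: total = 884
  {P, Q}: total = 1029
Best pair: {Q, T} with total 524.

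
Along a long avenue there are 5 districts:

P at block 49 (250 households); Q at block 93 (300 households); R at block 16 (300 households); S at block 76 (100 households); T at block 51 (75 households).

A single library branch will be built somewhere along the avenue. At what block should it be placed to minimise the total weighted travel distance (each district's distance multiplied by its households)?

x = 49

For a sum of weighted absolute distances on a line, the optimum is the weighted median (not the mean). Total weight W = 1025; half-weight = 512.5.
Sort by position and accumulate weight:
  block 16 (R, w=300) → cum 300
  block 49 (P, w=250) → cum 550  ≥ 512.5 → median here
  block 51 (T, w=75) → cum 625
  block 76 (S, w=100) → cum 725
  block 93 (Q, w=300) → cum 1025
Optimal location: block 49.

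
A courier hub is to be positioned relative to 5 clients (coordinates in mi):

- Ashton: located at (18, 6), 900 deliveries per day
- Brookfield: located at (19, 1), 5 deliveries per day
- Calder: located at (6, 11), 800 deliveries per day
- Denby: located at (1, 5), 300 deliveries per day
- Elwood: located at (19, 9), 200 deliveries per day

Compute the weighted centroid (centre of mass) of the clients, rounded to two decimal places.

The minimiser of Σwᵢ‖p−pᵢ‖² is the weighted centroid p* = (Σwᵢpᵢ)/(Σwᵢ).
Σwᵢ = 2205.
Σwᵢxᵢ = 900·18 + 5·19 + 800·6 + 300·1 + 200·19 = 25195.
Σwᵢyᵢ = 900·6 + 5·1 + 800·11 + 300·5 + 200·9 = 17505.
x* = 25195/2205 = 11.43, y* = 17505/2205 = 7.94.

(11.43, 7.94)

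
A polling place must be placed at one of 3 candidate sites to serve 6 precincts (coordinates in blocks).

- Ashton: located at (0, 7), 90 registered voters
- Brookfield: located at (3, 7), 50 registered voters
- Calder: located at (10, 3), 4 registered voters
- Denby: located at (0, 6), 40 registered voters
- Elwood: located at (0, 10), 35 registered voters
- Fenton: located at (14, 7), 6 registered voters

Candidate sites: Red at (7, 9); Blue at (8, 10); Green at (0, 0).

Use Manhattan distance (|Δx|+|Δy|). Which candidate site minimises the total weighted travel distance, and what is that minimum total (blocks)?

Total weighted distance at each candidate:
  Red (7, 9): total = 1880
  Blue (8, 10): total = 2240
  Green (0, 0): total = 1898
Minimum is at Red with total 1880 blocks.

Red, total 1880 blocks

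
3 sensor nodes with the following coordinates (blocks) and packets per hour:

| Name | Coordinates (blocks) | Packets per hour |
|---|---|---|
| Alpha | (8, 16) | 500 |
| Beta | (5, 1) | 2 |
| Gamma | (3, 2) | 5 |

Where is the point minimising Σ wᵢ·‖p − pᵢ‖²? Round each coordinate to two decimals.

(7.94, 15.80)

The minimiser of Σwᵢ‖p−pᵢ‖² is the weighted centroid p* = (Σwᵢpᵢ)/(Σwᵢ).
Σwᵢ = 507.
Σwᵢxᵢ = 500·8 + 2·5 + 5·3 = 4025.
Σwᵢyᵢ = 500·16 + 2·1 + 5·2 = 8012.
x* = 4025/507 = 7.94, y* = 8012/507 = 15.80.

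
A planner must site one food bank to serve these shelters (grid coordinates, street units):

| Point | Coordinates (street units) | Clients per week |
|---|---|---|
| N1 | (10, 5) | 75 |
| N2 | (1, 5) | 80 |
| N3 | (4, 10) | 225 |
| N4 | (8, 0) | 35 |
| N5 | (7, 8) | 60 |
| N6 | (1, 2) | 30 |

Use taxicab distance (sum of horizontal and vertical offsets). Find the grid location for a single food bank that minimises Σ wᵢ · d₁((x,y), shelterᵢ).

Manhattan distance separates: Σwᵢ(|x−xᵢ|+|y−yᵢ|) = Σwᵢ|x−xᵢ| + Σwᵢ|y−yᵢ|, so x and y are optimised independently as 1-D weighted medians.
Total weight W = 505; half = 252.5.
x-coordinate, sorted with cumulative weight:
  x=1 (N2, w=80) cum 80
  x=1 (N6, w=30) cum 110
  x=4 (N3, w=225) cum 335  ← median
  x=7 (N5, w=60) cum 395
  x=8 (N4, w=35) cum 430
  x=10 (N1, w=75) cum 505
⇒ x* = 4
y-coordinate, sorted with cumulative weight:
  y=0 (N4, w=35) cum 35
  y=2 (N6, w=30) cum 65
  y=5 (N1, w=75) cum 140
  y=5 (N2, w=80) cum 220
  y=8 (N5, w=60) cum 280  ← median
  y=10 (N3, w=225) cum 505
⇒ y* = 8

(4, 8)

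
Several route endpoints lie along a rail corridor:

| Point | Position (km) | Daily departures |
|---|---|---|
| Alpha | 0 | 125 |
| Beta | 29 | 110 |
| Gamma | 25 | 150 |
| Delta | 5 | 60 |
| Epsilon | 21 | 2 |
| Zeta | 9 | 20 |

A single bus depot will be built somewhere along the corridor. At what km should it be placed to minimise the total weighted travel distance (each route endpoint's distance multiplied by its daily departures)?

For a sum of weighted absolute distances on a line, the optimum is the weighted median (not the mean). Total weight W = 467; half-weight = 233.5.
Sort by position and accumulate weight:
  km 0 (Alpha, w=125) → cum 125
  km 5 (Delta, w=60) → cum 185
  km 9 (Zeta, w=20) → cum 205
  km 21 (Epsilon, w=2) → cum 207
  km 25 (Gamma, w=150) → cum 357  ≥ 233.5 → median here
  km 29 (Beta, w=110) → cum 467
Optimal location: km 25.

x = 25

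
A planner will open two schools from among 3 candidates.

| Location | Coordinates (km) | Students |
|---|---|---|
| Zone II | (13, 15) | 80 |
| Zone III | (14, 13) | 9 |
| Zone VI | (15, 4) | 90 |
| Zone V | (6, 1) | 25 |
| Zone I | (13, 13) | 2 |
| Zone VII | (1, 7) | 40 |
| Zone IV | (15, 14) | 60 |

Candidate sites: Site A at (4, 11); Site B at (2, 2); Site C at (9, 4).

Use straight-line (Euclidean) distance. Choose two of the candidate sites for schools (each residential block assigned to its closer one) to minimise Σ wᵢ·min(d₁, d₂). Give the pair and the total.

{Site A, Site C}, total 2428.3

Evaluate every pair (each demand assigned to the nearer of the two):
  {Site A, Site C}: total = 2428.3
  {Site B, Site C}: total = 2595.5
  {Site A, Site B}: total = 3058.8
Best pair: {Site A, Site C} with total 2428.3.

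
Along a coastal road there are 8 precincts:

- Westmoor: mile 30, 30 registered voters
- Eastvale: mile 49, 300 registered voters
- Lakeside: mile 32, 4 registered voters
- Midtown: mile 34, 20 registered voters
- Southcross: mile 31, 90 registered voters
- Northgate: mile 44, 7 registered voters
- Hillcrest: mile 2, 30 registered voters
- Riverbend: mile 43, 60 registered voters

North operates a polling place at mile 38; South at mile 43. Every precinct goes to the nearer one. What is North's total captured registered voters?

174

The indifferent point is the midpoint (38+43)/2 = 40.5; precincts left of it (closer to North at 38) go to North, those right go to South.
  Hillcrest at 2 (w=30) → North
  Westmoor at 30 (w=30) → North
  Southcross at 31 (w=90) → North
  Lakeside at 32 (w=4) → North
  Midtown at 34 (w=20) → North
  Riverbend at 43 (w=60) → South
  Northgate at 44 (w=7) → South
  Eastvale at 49 (w=300) → South
North captures 174; South captures 367.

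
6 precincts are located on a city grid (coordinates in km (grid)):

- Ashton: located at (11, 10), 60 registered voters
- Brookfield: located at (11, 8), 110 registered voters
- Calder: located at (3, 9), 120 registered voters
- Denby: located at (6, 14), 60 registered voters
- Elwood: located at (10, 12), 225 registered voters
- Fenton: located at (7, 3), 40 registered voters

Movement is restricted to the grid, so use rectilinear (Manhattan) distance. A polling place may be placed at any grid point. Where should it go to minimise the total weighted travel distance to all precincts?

(10, 10)

Manhattan distance separates: Σwᵢ(|x−xᵢ|+|y−yᵢ|) = Σwᵢ|x−xᵢ| + Σwᵢ|y−yᵢ|, so x and y are optimised independently as 1-D weighted medians.
Total weight W = 615; half = 307.5.
x-coordinate, sorted with cumulative weight:
  x=3 (Calder, w=120) cum 120
  x=6 (Denby, w=60) cum 180
  x=7 (Fenton, w=40) cum 220
  x=10 (Elwood, w=225) cum 445  ← median
  x=11 (Ashton, w=60) cum 505
  x=11 (Brookfield, w=110) cum 615
⇒ x* = 10
y-coordinate, sorted with cumulative weight:
  y=3 (Fenton, w=40) cum 40
  y=8 (Brookfield, w=110) cum 150
  y=9 (Calder, w=120) cum 270
  y=10 (Ashton, w=60) cum 330  ← median
  y=12 (Elwood, w=225) cum 555
  y=14 (Denby, w=60) cum 615
⇒ y* = 10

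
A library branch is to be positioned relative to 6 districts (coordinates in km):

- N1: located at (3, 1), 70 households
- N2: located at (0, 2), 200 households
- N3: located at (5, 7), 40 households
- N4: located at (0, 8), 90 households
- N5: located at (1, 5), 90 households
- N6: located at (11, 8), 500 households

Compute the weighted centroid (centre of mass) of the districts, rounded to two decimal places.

The minimiser of Σwᵢ‖p−pᵢ‖² is the weighted centroid p* = (Σwᵢpᵢ)/(Σwᵢ).
Σwᵢ = 990.
Σwᵢxᵢ = 70·3 + 200·0 + 40·5 + 90·0 + 90·1 + 500·11 = 6000.
Σwᵢyᵢ = 70·1 + 200·2 + 40·7 + 90·8 + 90·5 + 500·8 = 5920.
x* = 6000/990 = 6.06, y* = 5920/990 = 5.98.

(6.06, 5.98)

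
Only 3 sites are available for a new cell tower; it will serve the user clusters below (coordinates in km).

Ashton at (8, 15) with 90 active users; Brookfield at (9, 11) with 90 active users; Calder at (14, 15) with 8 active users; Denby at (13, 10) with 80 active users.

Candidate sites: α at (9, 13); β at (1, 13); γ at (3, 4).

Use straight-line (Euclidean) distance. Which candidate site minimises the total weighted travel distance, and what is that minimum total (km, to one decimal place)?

α, total 824.3 km

Total weighted distance at each candidate:
  α (9, 13): total = 824.3
  β (1, 13): total = 2492.1
  γ (3, 4): total = 2974.6
Minimum is at α with total 824.3 km.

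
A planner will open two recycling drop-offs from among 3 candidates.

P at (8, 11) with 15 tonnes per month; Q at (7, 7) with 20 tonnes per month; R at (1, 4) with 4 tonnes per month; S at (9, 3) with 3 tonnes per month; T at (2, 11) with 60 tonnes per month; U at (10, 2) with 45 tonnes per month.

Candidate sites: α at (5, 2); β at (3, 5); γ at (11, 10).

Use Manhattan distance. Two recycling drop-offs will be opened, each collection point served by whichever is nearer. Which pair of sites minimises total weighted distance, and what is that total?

{α, β}, total 957

Evaluate every pair (each demand assigned to the nearer of the two):
  {α, β}: total = 957
  {β, γ}: total = 1041
  {α, γ}: total = 1064
Best pair: {α, β} with total 957.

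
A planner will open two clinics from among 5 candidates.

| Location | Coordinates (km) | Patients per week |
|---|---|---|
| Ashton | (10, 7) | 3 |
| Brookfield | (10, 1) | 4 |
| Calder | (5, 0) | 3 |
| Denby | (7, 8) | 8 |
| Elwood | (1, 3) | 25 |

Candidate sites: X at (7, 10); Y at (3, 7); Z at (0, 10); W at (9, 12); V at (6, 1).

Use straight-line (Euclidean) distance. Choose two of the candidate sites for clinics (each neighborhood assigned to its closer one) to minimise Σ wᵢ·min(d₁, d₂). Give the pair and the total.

Evaluate every pair (each demand assigned to the nearer of the two):
  {X, V}: total = 183.6
  {Y, V}: total = 186.0
  {X, Y}: total = 199.2
  {W, V}: total = 205.9
  {Y, W}: total = 218.8
  {Y, Z}: total = 224.5
  {Z, V}: total = 233.1
  {X, Z}: total = 274.0
  {Z, W}: total = 305.6
  {X, W}: total = 327.8
Best pair: {X, V} with total 183.6.

{X, V}, total 183.6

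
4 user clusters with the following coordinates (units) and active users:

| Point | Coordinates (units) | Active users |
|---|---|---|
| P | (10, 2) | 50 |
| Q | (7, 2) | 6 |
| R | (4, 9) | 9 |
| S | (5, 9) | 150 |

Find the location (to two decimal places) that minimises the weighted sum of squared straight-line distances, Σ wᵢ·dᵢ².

(6.18, 7.18)

The minimiser of Σwᵢ‖p−pᵢ‖² is the weighted centroid p* = (Σwᵢpᵢ)/(Σwᵢ).
Σwᵢ = 215.
Σwᵢxᵢ = 50·10 + 6·7 + 9·4 + 150·5 = 1328.
Σwᵢyᵢ = 50·2 + 6·2 + 9·9 + 150·9 = 1543.
x* = 1328/215 = 6.18, y* = 1543/215 = 7.18.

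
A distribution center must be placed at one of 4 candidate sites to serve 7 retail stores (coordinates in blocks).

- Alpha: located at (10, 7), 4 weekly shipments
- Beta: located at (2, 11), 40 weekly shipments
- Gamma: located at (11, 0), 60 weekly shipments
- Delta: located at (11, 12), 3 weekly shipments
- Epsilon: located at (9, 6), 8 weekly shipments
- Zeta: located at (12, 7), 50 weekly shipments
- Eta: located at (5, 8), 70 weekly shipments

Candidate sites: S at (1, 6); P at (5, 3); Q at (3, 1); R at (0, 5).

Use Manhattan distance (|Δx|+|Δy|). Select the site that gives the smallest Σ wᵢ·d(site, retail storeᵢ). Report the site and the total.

P, total 2017 blocks

Total weighted distance at each candidate:
  S (1, 6): total = 2372
  P (5, 3): total = 2017
  Q (3, 1): total = 2557
  R (0, 5): total = 2722
Minimum is at P with total 2017 blocks.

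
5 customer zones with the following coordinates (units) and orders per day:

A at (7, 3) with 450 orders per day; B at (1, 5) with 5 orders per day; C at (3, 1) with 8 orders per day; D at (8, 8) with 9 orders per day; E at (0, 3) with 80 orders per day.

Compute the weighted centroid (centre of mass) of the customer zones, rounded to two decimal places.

(5.89, 3.07)

The minimiser of Σwᵢ‖p−pᵢ‖² is the weighted centroid p* = (Σwᵢpᵢ)/(Σwᵢ).
Σwᵢ = 552.
Σwᵢxᵢ = 450·7 + 5·1 + 8·3 + 9·8 + 80·0 = 3251.
Σwᵢyᵢ = 450·3 + 5·5 + 8·1 + 9·8 + 80·3 = 1695.
x* = 3251/552 = 5.89, y* = 1695/552 = 3.07.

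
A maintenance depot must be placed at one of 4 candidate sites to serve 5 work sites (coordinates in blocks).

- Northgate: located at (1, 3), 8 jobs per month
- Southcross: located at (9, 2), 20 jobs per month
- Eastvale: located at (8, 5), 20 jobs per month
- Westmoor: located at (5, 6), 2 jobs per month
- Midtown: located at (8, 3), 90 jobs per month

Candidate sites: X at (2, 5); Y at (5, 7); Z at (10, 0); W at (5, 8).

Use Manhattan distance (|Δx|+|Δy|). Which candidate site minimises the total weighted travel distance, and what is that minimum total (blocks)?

Z, total 768 blocks

Total weighted distance at each candidate:
  X (2, 5): total = 1072
  Y (5, 7): total = 976
  Z (10, 0): total = 768
  W (5, 8): total = 1116
Minimum is at Z with total 768 blocks.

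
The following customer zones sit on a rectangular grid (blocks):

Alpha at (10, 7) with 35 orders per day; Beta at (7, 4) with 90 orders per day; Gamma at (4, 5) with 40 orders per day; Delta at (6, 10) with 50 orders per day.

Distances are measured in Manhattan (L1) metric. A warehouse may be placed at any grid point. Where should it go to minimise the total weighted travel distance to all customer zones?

(7, 5)

Manhattan distance separates: Σwᵢ(|x−xᵢ|+|y−yᵢ|) = Σwᵢ|x−xᵢ| + Σwᵢ|y−yᵢ|, so x and y are optimised independently as 1-D weighted medians.
Total weight W = 215; half = 107.5.
x-coordinate, sorted with cumulative weight:
  x=4 (Gamma, w=40) cum 40
  x=6 (Delta, w=50) cum 90
  x=7 (Beta, w=90) cum 180  ← median
  x=10 (Alpha, w=35) cum 215
⇒ x* = 7
y-coordinate, sorted with cumulative weight:
  y=4 (Beta, w=90) cum 90
  y=5 (Gamma, w=40) cum 130  ← median
  y=7 (Alpha, w=35) cum 165
  y=10 (Delta, w=50) cum 215
⇒ y* = 5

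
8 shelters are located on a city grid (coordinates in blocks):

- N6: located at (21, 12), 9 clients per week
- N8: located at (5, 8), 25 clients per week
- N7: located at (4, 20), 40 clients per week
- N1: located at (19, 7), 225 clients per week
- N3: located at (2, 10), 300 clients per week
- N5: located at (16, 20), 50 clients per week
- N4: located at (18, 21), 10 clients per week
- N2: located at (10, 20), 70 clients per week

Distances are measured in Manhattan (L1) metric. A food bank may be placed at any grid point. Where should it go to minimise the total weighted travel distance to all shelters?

Manhattan distance separates: Σwᵢ(|x−xᵢ|+|y−yᵢ|) = Σwᵢ|x−xᵢ| + Σwᵢ|y−yᵢ|, so x and y are optimised independently as 1-D weighted medians.
Total weight W = 729; half = 364.5.
x-coordinate, sorted with cumulative weight:
  x=2 (N3, w=300) cum 300
  x=4 (N7, w=40) cum 340
  x=5 (N8, w=25) cum 365  ← median
  x=10 (N2, w=70) cum 435
  x=16 (N5, w=50) cum 485
  x=18 (N4, w=10) cum 495
  x=19 (N1, w=225) cum 720
  x=21 (N6, w=9) cum 729
⇒ x* = 5
y-coordinate, sorted with cumulative weight:
  y=7 (N1, w=225) cum 225
  y=8 (N8, w=25) cum 250
  y=10 (N3, w=300) cum 550  ← median
  y=12 (N6, w=9) cum 559
  y=20 (N7, w=40) cum 599
  y=20 (N5, w=50) cum 649
  y=20 (N2, w=70) cum 719
  y=21 (N4, w=10) cum 729
⇒ y* = 10

(5, 10)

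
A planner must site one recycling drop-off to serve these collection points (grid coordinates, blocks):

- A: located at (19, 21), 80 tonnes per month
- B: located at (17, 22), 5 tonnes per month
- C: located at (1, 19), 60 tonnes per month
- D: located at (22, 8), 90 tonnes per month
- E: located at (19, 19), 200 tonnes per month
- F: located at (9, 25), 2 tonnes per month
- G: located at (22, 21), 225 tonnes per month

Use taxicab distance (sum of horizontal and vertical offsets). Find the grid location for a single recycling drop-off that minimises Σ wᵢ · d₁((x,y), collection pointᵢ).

Manhattan distance separates: Σwᵢ(|x−xᵢ|+|y−yᵢ|) = Σwᵢ|x−xᵢ| + Σwᵢ|y−yᵢ|, so x and y are optimised independently as 1-D weighted medians.
Total weight W = 662; half = 331.
x-coordinate, sorted with cumulative weight:
  x=1 (C, w=60) cum 60
  x=9 (F, w=2) cum 62
  x=17 (B, w=5) cum 67
  x=19 (A, w=80) cum 147
  x=19 (E, w=200) cum 347  ← median
  x=22 (D, w=90) cum 437
  x=22 (G, w=225) cum 662
⇒ x* = 19
y-coordinate, sorted with cumulative weight:
  y=8 (D, w=90) cum 90
  y=19 (C, w=60) cum 150
  y=19 (E, w=200) cum 350  ← median
  y=21 (A, w=80) cum 430
  y=21 (G, w=225) cum 655
  y=22 (B, w=5) cum 660
  y=25 (F, w=2) cum 662
⇒ y* = 19

(19, 19)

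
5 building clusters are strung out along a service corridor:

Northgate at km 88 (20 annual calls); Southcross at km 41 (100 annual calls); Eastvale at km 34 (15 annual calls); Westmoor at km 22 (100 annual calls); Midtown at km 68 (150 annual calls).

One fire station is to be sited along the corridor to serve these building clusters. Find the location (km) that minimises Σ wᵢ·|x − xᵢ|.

x = 41

For a sum of weighted absolute distances on a line, the optimum is the weighted median (not the mean). Total weight W = 385; half-weight = 192.5.
Sort by position and accumulate weight:
  km 22 (Westmoor, w=100) → cum 100
  km 34 (Eastvale, w=15) → cum 115
  km 41 (Southcross, w=100) → cum 215  ≥ 192.5 → median here
  km 68 (Midtown, w=150) → cum 365
  km 88 (Northgate, w=20) → cum 385
Optimal location: km 41.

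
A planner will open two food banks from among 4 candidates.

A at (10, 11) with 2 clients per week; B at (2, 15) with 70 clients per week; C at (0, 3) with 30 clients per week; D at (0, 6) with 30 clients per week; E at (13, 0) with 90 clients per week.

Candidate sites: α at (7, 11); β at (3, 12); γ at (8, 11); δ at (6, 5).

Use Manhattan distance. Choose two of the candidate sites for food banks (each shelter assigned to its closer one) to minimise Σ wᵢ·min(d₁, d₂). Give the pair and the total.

Evaluate every pair (each demand assigned to the nearer of the two):
  {β, δ}: total = 1826
  {α, δ}: total = 2166
  {γ, δ}: total = 2234
  {β, γ}: total = 2354
  {α, β}: total = 2446
  {α, γ}: total = 2884
Best pair: {β, δ} with total 1826.

{β, δ}, total 1826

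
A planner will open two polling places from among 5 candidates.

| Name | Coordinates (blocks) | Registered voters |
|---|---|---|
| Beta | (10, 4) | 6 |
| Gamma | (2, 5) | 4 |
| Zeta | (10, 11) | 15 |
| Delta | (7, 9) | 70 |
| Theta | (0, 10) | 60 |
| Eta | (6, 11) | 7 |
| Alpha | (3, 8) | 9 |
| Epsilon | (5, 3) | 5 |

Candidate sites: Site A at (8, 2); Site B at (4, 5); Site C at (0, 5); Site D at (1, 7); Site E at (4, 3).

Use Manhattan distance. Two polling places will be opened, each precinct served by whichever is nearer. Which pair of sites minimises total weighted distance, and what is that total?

{Site B, Site D}, total 1058

Evaluate every pair (each demand assigned to the nearer of the two):
  {Site B, Site D}: total = 1058
  {Site A, Site D}: total = 1111
  {Site B, Site C}: total = 1127
  {Site D, Site E}: total = 1144
  {Site C, Site D}: total = 1194
  {Site A, Site C}: total = 1208
  {Site C, Site E}: total = 1319
  {Site A, Site B}: total = 1334
  {Site B, Site E}: total = 1357
  {Site A, Site E}: total = 1554
Best pair: {Site B, Site D} with total 1058.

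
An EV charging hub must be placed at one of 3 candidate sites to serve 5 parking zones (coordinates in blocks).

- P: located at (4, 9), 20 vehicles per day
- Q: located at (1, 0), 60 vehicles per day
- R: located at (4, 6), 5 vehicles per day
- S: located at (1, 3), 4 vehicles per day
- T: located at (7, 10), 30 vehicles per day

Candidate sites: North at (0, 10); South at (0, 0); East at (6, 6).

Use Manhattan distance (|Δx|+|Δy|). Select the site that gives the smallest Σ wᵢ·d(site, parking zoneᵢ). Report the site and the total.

Total weighted distance at each candidate:
  North (0, 10): total = 1042
  South (0, 0): total = 896
  East (6, 6): total = 952
Minimum is at South with total 896 blocks.

South, total 896 blocks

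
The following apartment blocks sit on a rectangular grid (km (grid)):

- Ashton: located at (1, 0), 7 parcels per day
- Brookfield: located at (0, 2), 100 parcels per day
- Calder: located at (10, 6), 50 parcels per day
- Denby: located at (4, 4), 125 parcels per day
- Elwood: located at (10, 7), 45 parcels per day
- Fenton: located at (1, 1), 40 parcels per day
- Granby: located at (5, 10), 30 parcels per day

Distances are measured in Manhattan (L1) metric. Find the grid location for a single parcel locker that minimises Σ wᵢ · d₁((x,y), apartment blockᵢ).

Manhattan distance separates: Σwᵢ(|x−xᵢ|+|y−yᵢ|) = Σwᵢ|x−xᵢ| + Σwᵢ|y−yᵢ|, so x and y are optimised independently as 1-D weighted medians.
Total weight W = 397; half = 198.5.
x-coordinate, sorted with cumulative weight:
  x=0 (Brookfield, w=100) cum 100
  x=1 (Ashton, w=7) cum 107
  x=1 (Fenton, w=40) cum 147
  x=4 (Denby, w=125) cum 272  ← median
  x=5 (Granby, w=30) cum 302
  x=10 (Calder, w=50) cum 352
  x=10 (Elwood, w=45) cum 397
⇒ x* = 4
y-coordinate, sorted with cumulative weight:
  y=0 (Ashton, w=7) cum 7
  y=1 (Fenton, w=40) cum 47
  y=2 (Brookfield, w=100) cum 147
  y=4 (Denby, w=125) cum 272  ← median
  y=6 (Calder, w=50) cum 322
  y=7 (Elwood, w=45) cum 367
  y=10 (Granby, w=30) cum 397
⇒ y* = 4

(4, 4)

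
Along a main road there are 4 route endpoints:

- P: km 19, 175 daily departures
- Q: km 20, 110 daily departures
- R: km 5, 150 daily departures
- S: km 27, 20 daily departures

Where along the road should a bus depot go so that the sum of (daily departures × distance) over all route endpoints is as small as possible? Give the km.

For a sum of weighted absolute distances on a line, the optimum is the weighted median (not the mean). Total weight W = 455; half-weight = 227.5.
Sort by position and accumulate weight:
  km 5 (R, w=150) → cum 150
  km 19 (P, w=175) → cum 325  ≥ 227.5 → median here
  km 20 (Q, w=110) → cum 435
  km 27 (S, w=20) → cum 455
Optimal location: km 19.

x = 19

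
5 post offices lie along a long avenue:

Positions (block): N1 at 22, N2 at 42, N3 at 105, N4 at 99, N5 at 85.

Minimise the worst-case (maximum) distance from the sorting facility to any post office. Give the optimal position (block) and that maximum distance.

The 1-center on a line is the midpoint of the two extreme points: leftmost at 22, rightmost at 105.
Optimal location = (22 + 105)/2 = 63.5; maximum distance = (105 − 22)/2 = 41.5.

location 63.5, max distance 41.5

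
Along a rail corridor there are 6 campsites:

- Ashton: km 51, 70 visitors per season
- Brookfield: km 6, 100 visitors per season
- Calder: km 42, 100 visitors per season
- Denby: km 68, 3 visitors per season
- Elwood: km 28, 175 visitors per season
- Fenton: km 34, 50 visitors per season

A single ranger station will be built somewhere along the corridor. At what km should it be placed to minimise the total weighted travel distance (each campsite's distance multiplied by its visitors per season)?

For a sum of weighted absolute distances on a line, the optimum is the weighted median (not the mean). Total weight W = 498; half-weight = 249.
Sort by position and accumulate weight:
  km 6 (Brookfield, w=100) → cum 100
  km 28 (Elwood, w=175) → cum 275  ≥ 249 → median here
  km 34 (Fenton, w=50) → cum 325
  km 42 (Calder, w=100) → cum 425
  km 51 (Ashton, w=70) → cum 495
  km 68 (Denby, w=3) → cum 498
Optimal location: km 28.

x = 28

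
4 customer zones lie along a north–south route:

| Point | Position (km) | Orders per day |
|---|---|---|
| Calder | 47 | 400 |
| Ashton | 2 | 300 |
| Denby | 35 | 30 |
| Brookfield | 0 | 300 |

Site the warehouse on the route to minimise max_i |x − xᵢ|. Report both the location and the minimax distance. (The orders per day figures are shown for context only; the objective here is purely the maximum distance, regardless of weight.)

location 23.5, max distance 23.5

The 1-center on a line is the midpoint of the two extreme points: leftmost at 0, rightmost at 47.
Optimal location = (0 + 47)/2 = 23.5; maximum distance = (47 − 0)/2 = 23.5.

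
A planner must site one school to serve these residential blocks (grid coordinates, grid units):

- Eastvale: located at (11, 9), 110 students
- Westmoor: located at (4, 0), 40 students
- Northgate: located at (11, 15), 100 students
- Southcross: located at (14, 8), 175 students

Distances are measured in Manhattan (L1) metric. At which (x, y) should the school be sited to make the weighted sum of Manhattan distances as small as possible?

Manhattan distance separates: Σwᵢ(|x−xᵢ|+|y−yᵢ|) = Σwᵢ|x−xᵢ| + Σwᵢ|y−yᵢ|, so x and y are optimised independently as 1-D weighted medians.
Total weight W = 425; half = 212.5.
x-coordinate, sorted with cumulative weight:
  x=4 (Westmoor, w=40) cum 40
  x=11 (Eastvale, w=110) cum 150
  x=11 (Northgate, w=100) cum 250  ← median
  x=14 (Southcross, w=175) cum 425
⇒ x* = 11
y-coordinate, sorted with cumulative weight:
  y=0 (Westmoor, w=40) cum 40
  y=8 (Southcross, w=175) cum 215  ← median
  y=9 (Eastvale, w=110) cum 325
  y=15 (Northgate, w=100) cum 425
⇒ y* = 8

(11, 8)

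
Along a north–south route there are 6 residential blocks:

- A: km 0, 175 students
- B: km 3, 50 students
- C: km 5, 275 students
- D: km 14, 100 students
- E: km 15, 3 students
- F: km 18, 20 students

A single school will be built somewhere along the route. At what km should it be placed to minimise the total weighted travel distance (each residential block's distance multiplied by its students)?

x = 5

For a sum of weighted absolute distances on a line, the optimum is the weighted median (not the mean). Total weight W = 623; half-weight = 311.5.
Sort by position and accumulate weight:
  km 0 (A, w=175) → cum 175
  km 3 (B, w=50) → cum 225
  km 5 (C, w=275) → cum 500  ≥ 311.5 → median here
  km 14 (D, w=100) → cum 600
  km 15 (E, w=3) → cum 603
  km 18 (F, w=20) → cum 623
Optimal location: km 5.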